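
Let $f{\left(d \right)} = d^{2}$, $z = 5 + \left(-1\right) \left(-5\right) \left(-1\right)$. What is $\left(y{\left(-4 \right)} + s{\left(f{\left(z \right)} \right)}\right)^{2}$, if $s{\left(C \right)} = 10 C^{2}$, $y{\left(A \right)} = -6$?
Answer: $36$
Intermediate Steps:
$z = 0$ ($z = 5 + 5 \left(-1\right) = 5 - 5 = 0$)
$\left(y{\left(-4 \right)} + s{\left(f{\left(z \right)} \right)}\right)^{2} = \left(-6 + 10 \left(0^{2}\right)^{2}\right)^{2} = \left(-6 + 10 \cdot 0^{2}\right)^{2} = \left(-6 + 10 \cdot 0\right)^{2} = \left(-6 + 0\right)^{2} = \left(-6\right)^{2} = 36$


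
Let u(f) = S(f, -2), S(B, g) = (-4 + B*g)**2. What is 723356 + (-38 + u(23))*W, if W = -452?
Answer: -389468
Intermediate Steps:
u(f) = (-4 - 2*f)**2 (u(f) = (-4 + f*(-2))**2 = (-4 - 2*f)**2)
723356 + (-38 + u(23))*W = 723356 + (-38 + 4*(2 + 23)**2)*(-452) = 723356 + (-38 + 4*25**2)*(-452) = 723356 + (-38 + 4*625)*(-452) = 723356 + (-38 + 2500)*(-452) = 723356 + 2462*(-452) = 723356 - 1112824 = -389468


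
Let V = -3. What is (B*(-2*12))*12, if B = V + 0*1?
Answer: 864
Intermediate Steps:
B = -3 (B = -3 + 0*1 = -3 + 0 = -3)
(B*(-2*12))*12 = -(-6)*12*12 = -3*(-24)*12 = 72*12 = 864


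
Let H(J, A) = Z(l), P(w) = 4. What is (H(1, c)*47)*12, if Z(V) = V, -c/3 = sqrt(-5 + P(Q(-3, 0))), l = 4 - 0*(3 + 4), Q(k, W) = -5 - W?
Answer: 2256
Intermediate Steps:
l = 4 (l = 4 - 0*7 = 4 - 1*0 = 4 + 0 = 4)
c = -3*I (c = -3*sqrt(-5 + 4) = -3*I ≈ -3.0*I)
H(J, A) = 4
(H(1, c)*47)*12 = (4*47)*12 = 188*12 = 2256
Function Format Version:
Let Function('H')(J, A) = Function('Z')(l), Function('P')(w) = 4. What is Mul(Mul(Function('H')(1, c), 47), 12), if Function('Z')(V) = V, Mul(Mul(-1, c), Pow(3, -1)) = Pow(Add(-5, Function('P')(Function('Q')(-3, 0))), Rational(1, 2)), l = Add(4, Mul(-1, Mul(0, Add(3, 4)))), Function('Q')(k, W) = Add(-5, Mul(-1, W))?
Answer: 2256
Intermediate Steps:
l = 4 (l = Add(4, Mul(-1, Mul(0, 7))) = Add(4, Mul(-1, 0)) = Add(4, 0) = 4)
c = Mul(-3, I) (c = Mul(-3, Pow(Add(-5, 4), Rational(1, 2))) = Mul(-3, Pow(-1, Rational(1, 2))) = Mul(-3, I) ≈ Mul(-3.0000, I))
Function('H')(J, A) = 4
Mul(Mul(Function('H')(1, c), 47), 12) = Mul(Mul(4, 47), 12) = Mul(188, 12) = 2256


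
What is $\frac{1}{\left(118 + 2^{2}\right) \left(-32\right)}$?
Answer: $- \frac{1}{3904} \approx -0.00025615$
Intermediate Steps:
$\frac{1}{\left(118 + 2^{2}\right) \left(-32\right)} = \frac{1}{\left(118 + 4\right) \left(-32\right)} = \frac{1}{122 \left(-32\right)} = \frac{1}{-3904} = - \frac{1}{3904}$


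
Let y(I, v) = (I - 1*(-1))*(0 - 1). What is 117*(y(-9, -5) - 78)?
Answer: -8190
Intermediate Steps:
y(I, v) = -1 - I (y(I, v) = (I + 1)*(-1) = (1 + I)*(-1) = -1 - I)
117*(y(-9, -5) - 78) = 117*((-1 - 1*(-9)) - 78) = 117*((-1 + 9) - 78) = 117*(8 - 78) = 117*(-70) = -8190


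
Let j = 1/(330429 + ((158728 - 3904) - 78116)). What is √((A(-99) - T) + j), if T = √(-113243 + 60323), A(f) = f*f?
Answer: √(1624619021280106 - 6961942544298*I*√30)/407137 ≈ 99.007 - 1.1618*I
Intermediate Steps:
A(f) = f²
T = 42*I*√30 (T = √(-52920) = 42*I*√30 ≈ 230.04*I)
j = 1/407137 (j = 1/(330429 + (154824 - 78116)) = 1/(330429 + 76708) = 1/407137 ≈ 2.4562e-6)
√((A(-99) - T) + j) = √(((-99)² - 42*I*√30) + 1/407137) = √((9801 - 42*I*√30) + 1/407137) = √(3990349738/407137 - 42*I*√30)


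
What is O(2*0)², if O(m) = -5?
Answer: 25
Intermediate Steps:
O(2*0)² = (-5)² = 25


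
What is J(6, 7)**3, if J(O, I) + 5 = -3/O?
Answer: -1331/8 ≈ -166.38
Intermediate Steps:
J(O, I) = -5 - 3/O
J(6, 7)**3 = (-5 - 3/6)**3 = (-5 - 3*1/6)**3 = (-5 - 1/2)**3 = (-11/2)**3 = -1331/8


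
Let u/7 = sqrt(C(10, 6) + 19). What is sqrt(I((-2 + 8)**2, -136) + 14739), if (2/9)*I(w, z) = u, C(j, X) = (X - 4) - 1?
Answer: sqrt(14739 + 63*sqrt(5)) ≈ 121.98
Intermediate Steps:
C(j, X) = -5 + X (C(j, X) = (-4 + X) - 1 = -5 + X)
u = 14*sqrt(5) (u = 7*sqrt((-5 + 6) + 19) = 7*sqrt(1 + 19) = 7*sqrt(20) = 7*(2*sqrt(5)) = 14*sqrt(5) ≈ 31.305)
I(w, z) = 63*sqrt(5) (I(w, z) = 9*(14*sqrt(5))/2 = 63*sqrt(5))
sqrt(I((-2 + 8)**2, -136) + 14739) = sqrt(63*sqrt(5) + 14739) = sqrt(14739 + 63*sqrt(5))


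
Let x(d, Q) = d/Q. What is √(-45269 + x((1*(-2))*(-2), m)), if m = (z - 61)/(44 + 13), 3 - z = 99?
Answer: I*√1115871377/157 ≈ 212.77*I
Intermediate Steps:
z = -96 (z = 3 - 1*99 = 3 - 99 = -96)
m = -157/57 (m = (-96 - 61)/(44 + 13) = -157/57 ≈ -2.7544)
√(-45269 + x((1*(-2))*(-2), m)) = √(-45269 + ((1*(-2))*(-2))/(-157/57)) = √(-45269 - 2*(-2)*(-57/157)) = √(-45269 + 4*(-57/157)) = √(-45269 - 228/157) = √(-7107461/157) = I*√1115871377/157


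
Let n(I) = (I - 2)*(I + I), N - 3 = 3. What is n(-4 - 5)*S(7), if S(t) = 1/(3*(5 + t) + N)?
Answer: 33/7 ≈ 4.7143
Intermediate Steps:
N = 6 (N = 3 + 3 = 6)
n(I) = 2*I*(-2 + I) (n(I) = (-2 + I)*(2*I) = 2*I*(-2 + I))
S(t) = 1/(21 + 3*t) (S(t) = 1/(3*(5 + t) + 6) = 1/((15 + 3*t) + 6) = 1/(21 + 3*t))
n(-4 - 5)*S(7) = (2*(-4 - 5)*(-2 + (-4 - 5)))*(1/(3*(7 + 7))) = (2*(-9)*(-2 - 9))*((⅓)/14) = (2*(-9)*(-11))*((⅓)*(1/14)) = 198*(1/42) = 33/7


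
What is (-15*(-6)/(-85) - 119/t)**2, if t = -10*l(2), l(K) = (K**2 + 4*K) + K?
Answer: 5041/115600 ≈ 0.043607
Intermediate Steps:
l(K) = K**2 + 5*K
t = -140 (t = -20*(5 + 2) = -20*7 = -10*14 = -140)
(-15*(-6)/(-85) - 119/t)**2 = (-15*(-6)/(-85) - 119/(-140))**2 = (90*(-1/85) - 119*(-1/140))**2 = (-18/17 + 17/20)**2 = (-71/340)**2 = 5041/115600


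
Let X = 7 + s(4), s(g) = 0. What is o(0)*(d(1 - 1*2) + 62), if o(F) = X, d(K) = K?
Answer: 427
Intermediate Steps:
X = 7 (X = 7 + 0 = 7)
o(F) = 7
o(0)*(d(1 - 1*2) + 62) = 7*((1 - 1*2) + 62) = 7*((1 - 2) + 62) = 7*(-1 + 62) = 7*61 = 427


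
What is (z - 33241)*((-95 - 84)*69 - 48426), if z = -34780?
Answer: 4134112317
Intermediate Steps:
(z - 33241)*((-95 - 84)*69 - 48426) = (-34780 - 33241)*((-95 - 84)*69 - 48426) = -68021*(-179*69 - 48426) = -68021*(-12351 - 48426) = -68021*(-60777) = 4134112317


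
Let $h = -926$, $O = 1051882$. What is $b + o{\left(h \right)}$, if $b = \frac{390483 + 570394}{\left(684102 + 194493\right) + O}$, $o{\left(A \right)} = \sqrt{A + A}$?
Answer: $\frac{960877}{1930477} + 2 i \sqrt{463} \approx 0.49774 + 43.035 i$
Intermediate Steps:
$o{\left(A \right)} = \sqrt{2} \sqrt{A}$ ($o{\left(A \right)} = \sqrt{2 A} = \sqrt{2} \sqrt{A}$)
$b = \frac{960877}{1930477}$ ($b = \frac{390483 + 570394}{\left(684102 + 194493\right) + 1051882} = \frac{960877}{878595 + 1051882} = \frac{960877}{1930477} \approx 0.49774$)
$b + o{\left(h \right)} = \frac{960877}{1930477} + \sqrt{2} \sqrt{-926} = \frac{960877}{1930477} + \sqrt{2} i \sqrt{926} = \frac{960877}{1930477} + 2 i \sqrt{463}$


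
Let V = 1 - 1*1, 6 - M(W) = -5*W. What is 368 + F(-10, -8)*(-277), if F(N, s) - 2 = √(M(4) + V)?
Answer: -186 - 277*√26 ≈ -1598.4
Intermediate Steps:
M(W) = 6 + 5*W (M(W) = 6 - (-5)*W = 6 + 5*W)
V = 0 (V = 1 - 1 = 0)
F(N, s) = 2 + √26 (F(N, s) = 2 + √((6 + 5*4) + 0) = 2 + √((6 + 20) + 0) = 2 + √(26 + 0) = 2 + √26)
368 + F(-10, -8)*(-277) = 368 + (2 + √26)*(-277) = 368 + (-554 - 277*√26) = -186 - 277*√26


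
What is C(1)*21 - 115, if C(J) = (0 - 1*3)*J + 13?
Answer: 95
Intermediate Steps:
C(J) = 13 - 3*J (C(J) = (0 - 3)*J + 13 = -3*J + 13 = 13 - 3*J)
C(1)*21 - 115 = (13 - 3*1)*21 - 115 = (13 - 3)*21 - 115 = 10*21 - 115 = 210 - 115 = 95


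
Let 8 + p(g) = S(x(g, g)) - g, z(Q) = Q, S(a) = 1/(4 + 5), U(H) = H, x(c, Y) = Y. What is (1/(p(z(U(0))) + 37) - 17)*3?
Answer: -13335/262 ≈ -50.897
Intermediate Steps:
S(a) = 1/9
p(g) = -71/9 - g (p(g) = -8 + (1/9 - g) = -71/9 - g)
(1/(p(z(U(0))) + 37) - 17)*3 = (1/((-71/9 - 1*0) + 37) - 17)*3 = (1/((-71/9 + 0) + 37) - 17)*3 = (1/(-71/9 + 37) - 17)*3 = (1/(262/9) - 17)*3 = (9/262 - 17)*3 = -4445/262*3 = -13335/262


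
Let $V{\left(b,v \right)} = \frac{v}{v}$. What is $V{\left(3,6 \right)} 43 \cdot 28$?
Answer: $1204$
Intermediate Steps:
$V{\left(b,v \right)} = 1$
$V{\left(3,6 \right)} 43 \cdot 28 = 1 \cdot 43 \cdot 28 = 43 \cdot 28 = 1204$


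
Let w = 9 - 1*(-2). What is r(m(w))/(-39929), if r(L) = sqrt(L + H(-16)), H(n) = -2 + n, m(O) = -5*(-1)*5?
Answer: -sqrt(7)/39929 ≈ -6.6261e-5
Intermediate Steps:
w = 11 (w = 9 + 2 = 11)
m(O) = 25 (m(O) = 5*5 = 25)
r(L) = sqrt(-18 + L) (r(L) = sqrt(L + (-2 - 16)) = sqrt(L - 18) = sqrt(-18 + L))
r(m(w))/(-39929) = sqrt(-18 + 25)/(-39929) = sqrt(7)*(-1/39929) = -sqrt(7)/39929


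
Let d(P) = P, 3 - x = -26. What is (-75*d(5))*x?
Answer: -10875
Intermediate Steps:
x = 29 (x = 3 - 1*(-26) = 3 + 26 = 29)
(-75*d(5))*x = -75*5*29 = -375*29 = -10875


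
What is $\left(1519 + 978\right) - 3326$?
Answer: $-829$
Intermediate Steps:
$\left(1519 + 978\right) - 3326 = 2497 - 3326 = -829$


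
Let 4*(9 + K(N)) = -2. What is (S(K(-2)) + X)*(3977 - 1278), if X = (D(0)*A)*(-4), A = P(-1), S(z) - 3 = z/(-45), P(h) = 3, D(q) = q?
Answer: 780011/90 ≈ 8666.8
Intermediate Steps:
K(N) = -19/2 (K(N) = -9 + (1/4)*(-2) = -9 - 1/2 = -19/2)
S(z) = 3 - z/45 (S(z) = 3 + z/(-45) = 3 + z*(-1/45) = 3 - z/45)
A = 3
X = 0 (X = (0*3)*(-4) = 0*(-4) = 0)
(S(K(-2)) + X)*(3977 - 1278) = ((3 - 1/45*(-19/2)) + 0)*(3977 - 1278) = ((3 + 19/90) + 0)*2699 = (289/90 + 0)*2699 = (289/90)*2699 = 780011/90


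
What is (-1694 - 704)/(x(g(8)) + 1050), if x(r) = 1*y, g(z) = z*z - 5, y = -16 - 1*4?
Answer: -1199/515 ≈ -2.3282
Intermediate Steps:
y = -20 (y = -16 - 4 = -20)
g(z) = -5 + z² (g(z) = z² - 5 = -5 + z²)
x(r) = -20 (x(r) = 1*(-20) = -20)
(-1694 - 704)/(x(g(8)) + 1050) = (-1694 - 704)/(-20 + 1050) = -2398/1030 = -2398*1/1030 = -1199/515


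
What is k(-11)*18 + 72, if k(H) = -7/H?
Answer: 918/11 ≈ 83.455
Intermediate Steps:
k(-11)*18 + 72 = -7/(-11)*18 + 72 = -7*(-1/11)*18 + 72 = (7/11)*18 + 72 = 126/11 + 72 = 918/11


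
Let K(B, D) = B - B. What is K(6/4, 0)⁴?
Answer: 0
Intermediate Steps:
K(B, D) = 0
K(6/4, 0)⁴ = 0⁴ = 0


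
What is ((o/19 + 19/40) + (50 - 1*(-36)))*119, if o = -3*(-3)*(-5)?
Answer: 7606599/760 ≈ 10009.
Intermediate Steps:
o = -45 (o = 9*(-5) = -45)
((o/19 + 19/40) + (50 - 1*(-36)))*119 = ((-45/19 + 19/40) + (50 - 1*(-36)))*119 = ((-45*1/19 + 19*(1/40)) + (50 + 36))*119 = ((-45/19 + 19/40) + 86)*119 = (-1439/760 + 86)*119 = (63921/760)*119 = 7606599/760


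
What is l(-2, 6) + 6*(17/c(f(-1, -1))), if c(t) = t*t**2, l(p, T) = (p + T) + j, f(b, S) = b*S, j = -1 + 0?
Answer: 105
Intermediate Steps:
j = -1
f(b, S) = S*b
l(p, T) = -1 + T + p (l(p, T) = (p + T) - 1 = (T + p) - 1 = -1 + T + p)
c(t) = t**3
l(-2, 6) + 6*(17/c(f(-1, -1))) = (-1 + 6 - 2) + 6*(17/((-1*(-1))**3)) = 3 + 6*(17/(1**3)) = 3 + 6*(17/1) = 3 + 6*(17*1) = 3 + 6*17 = 3 + 102 = 105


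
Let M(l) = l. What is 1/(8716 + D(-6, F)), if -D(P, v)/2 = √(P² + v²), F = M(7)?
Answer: 2179/18992079 + √85/37984158 ≈ 0.00011497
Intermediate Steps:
F = 7
D(P, v) = -2*√(P² + v²)
1/(8716 + D(-6, F)) = 1/(8716 - 2*√((-6)² + 7²)) = 1/(8716 - 2*√(36 + 49)) = 1/(8716 - 2*√85)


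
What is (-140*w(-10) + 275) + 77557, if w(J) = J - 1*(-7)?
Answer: 78252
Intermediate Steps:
w(J) = 7 + J (w(J) = J + 7 = 7 + J)
(-140*w(-10) + 275) + 77557 = (-140*(7 - 10) + 275) + 77557 = (-140*(-3) + 275) + 77557 = (420 + 275) + 77557 = 695 + 77557 = 78252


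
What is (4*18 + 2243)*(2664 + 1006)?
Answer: 8496050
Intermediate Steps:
(4*18 + 2243)*(2664 + 1006) = (72 + 2243)*3670 = 2315*3670 = 8496050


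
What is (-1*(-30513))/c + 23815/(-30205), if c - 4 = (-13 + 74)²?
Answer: 166586858/22502725 ≈ 7.4030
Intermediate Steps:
c = 3725 (c = 4 + (-13 + 74)² = 4 + 61² = 4 + 3721 = 3725)
(-1*(-30513))/c + 23815/(-30205) = -1*(-30513)/3725 + 23815/(-30205) = 30513*(1/3725) + 23815*(-1/30205) = 30513/3725 - 4763/6041 = 166586858/22502725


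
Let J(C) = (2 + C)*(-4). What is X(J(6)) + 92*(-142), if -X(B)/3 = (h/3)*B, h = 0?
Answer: -13064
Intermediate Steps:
J(C) = -8 - 4*C
X(B) = 0 (X(B) = -3*0/3*B = -3*0*(⅓)*B = -0*B = -3*0 = 0)
X(J(6)) + 92*(-142) = 0 + 92*(-142) = 0 - 13064 = -13064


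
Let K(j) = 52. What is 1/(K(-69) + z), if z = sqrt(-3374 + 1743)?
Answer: 52/4335 - I*sqrt(1631)/4335 ≈ 0.011995 - 0.0093162*I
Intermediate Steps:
z = I*sqrt(1631) (z = sqrt(-1631) = I*sqrt(1631) ≈ 40.386*I)
1/(K(-69) + z) = 1/(52 + I*sqrt(1631))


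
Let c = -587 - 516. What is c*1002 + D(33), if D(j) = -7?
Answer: -1105213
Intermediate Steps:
c = -1103
c*1002 + D(33) = -1103*1002 - 7 = -1105206 - 7 = -1105213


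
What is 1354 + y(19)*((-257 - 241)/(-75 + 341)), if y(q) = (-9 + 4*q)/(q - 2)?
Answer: 3044711/2261 ≈ 1346.6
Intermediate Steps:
y(q) = (-9 + 4*q)/(-2 + q)
1354 + y(19)*((-257 - 241)/(-75 + 341)) = 1354 + ((-9 + 4*19)/(-2 + 19))*((-257 - 241)/(-75 + 341)) = 1354 + ((-9 + 76)/17)*(-498/266) = 1354 + ((1/17)*67)*(-498*1/266) = 1354 + (67/17)*(-249/133) = 1354 - 16683/2261 = 3044711/2261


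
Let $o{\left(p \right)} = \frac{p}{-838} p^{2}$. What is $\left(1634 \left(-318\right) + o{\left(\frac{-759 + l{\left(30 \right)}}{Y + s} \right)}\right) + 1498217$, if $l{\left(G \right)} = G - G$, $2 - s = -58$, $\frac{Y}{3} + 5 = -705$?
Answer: $\frac{22141916728669}{22626000} \approx 9.7861 \cdot 10^{5}$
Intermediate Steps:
$Y = -2130$ ($Y = -15 + 3 \left(-705\right) = -15 - 2115 = -2130$)
$s = 60$ ($s = 2 - -58 = 2 + 58 = 60$)
$l{\left(G \right)} = 0$
$o{\left(p \right)} = - \frac{p^{3}}{838}$ ($o{\left(p \right)} = p \left(- \frac{1}{838}\right) p^{2} = - \frac{p}{838} p^{2} = - \frac{p^{3}}{838}$)
$\left(1634 \left(-318\right) + o{\left(\frac{-759 + l{\left(30 \right)}}{Y + s} \right)}\right) + 1498217 = \left(1634 \left(-318\right) - \frac{\left(\frac{-759 + 0}{-2130 + 60}\right)^{3}}{838}\right) + 1498217 = \left(-519612 - \frac{\left(- \frac{759}{-2070}\right)^{3}}{838}\right) + 1498217 = \left(-519612 - \frac{\left(\left(-759\right) \left(- \frac{1}{2070}\right)\right)^{3}}{838}\right) + 1498217 = \left(-519612 - \frac{\left(\frac{11}{30}\right)^{3}}{838}\right) + 1498217 = \left(-519612 - \frac{1331}{22626000}\right) + 1498217 = - \frac{11756741113331}{22626000} + 1498217 = \frac{22141916728669}{22626000}$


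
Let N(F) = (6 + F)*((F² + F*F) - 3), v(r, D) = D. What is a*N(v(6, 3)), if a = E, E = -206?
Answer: -27810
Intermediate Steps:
a = -206
N(F) = (-3 + 2*F²)*(6 + F) (N(F) = (6 + F)*((F² + F²) - 3) = (6 + F)*(2*F² - 3) = (6 + F)*(-3 + 2*F²) = (-3 + 2*F²)*(6 + F))
a*N(v(6, 3)) = -206*(-18 - 3*3 + 2*3³ + 12*3²) = -206*(-18 - 9 + 2*27 + 12*9) = -206*(-18 - 9 + 54 + 108) = -206*135 = -27810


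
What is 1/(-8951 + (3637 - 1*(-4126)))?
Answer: -1/1188 ≈ -0.00084175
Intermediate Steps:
1/(-8951 + (3637 - 1*(-4126))) = 1/(-8951 + (3637 + 4126)) = 1/(-8951 + 7763) = 1/(-1188) = -1/1188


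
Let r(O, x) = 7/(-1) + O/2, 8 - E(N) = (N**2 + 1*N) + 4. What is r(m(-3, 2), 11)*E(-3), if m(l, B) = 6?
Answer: 8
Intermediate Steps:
E(N) = 4 - N - N**2 (E(N) = 8 - ((N**2 + 1*N) + 4) = 8 - ((N**2 + N) + 4) = 8 - ((N + N**2) + 4) = 8 - (4 + N + N**2) = 8 + (-4 - N - N**2) = 4 - N - N**2)
r(O, x) = -7 + O/2 (r(O, x) = 7*(-1) + O*(1/2) = -7 + O/2)
r(m(-3, 2), 11)*E(-3) = (-7 + (1/2)*6)*(4 - 1*(-3) - 1*(-3)**2) = (-7 + 3)*(4 + 3 - 1*9) = -4*(4 + 3 - 9) = -4*(-2) = 8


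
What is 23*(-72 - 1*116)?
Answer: -4324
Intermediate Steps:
23*(-72 - 1*116) = 23*(-72 - 116) = 23*(-188) = -4324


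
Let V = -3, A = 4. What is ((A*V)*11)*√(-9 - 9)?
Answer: -396*I*√2 ≈ -560.03*I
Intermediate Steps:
((A*V)*11)*√(-9 - 9) = ((4*(-3))*11)*√(-9 - 9) = (-12*11)*√(-18) = -396*I*√2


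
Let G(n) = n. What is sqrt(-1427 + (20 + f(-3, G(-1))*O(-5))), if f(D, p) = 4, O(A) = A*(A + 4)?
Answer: I*sqrt(1387) ≈ 37.242*I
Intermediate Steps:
O(A) = A*(4 + A)
sqrt(-1427 + (20 + f(-3, G(-1))*O(-5))) = sqrt(-1427 + (20 + 4*(-5*(4 - 5)))) = sqrt(-1427 + (20 + 4*(-5*(-1)))) = sqrt(-1427 + (20 + 4*5)) = sqrt(-1427 + (20 + 20)) = sqrt(-1427 + 40) = sqrt(-1387) = I*sqrt(1387)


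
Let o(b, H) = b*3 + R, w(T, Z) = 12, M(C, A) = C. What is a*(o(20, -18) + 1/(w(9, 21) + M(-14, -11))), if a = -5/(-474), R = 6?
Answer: 655/948 ≈ 0.69093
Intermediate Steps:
a = 5/474 (a = -5*(-1/474) = 5/474 ≈ 0.010549)
o(b, H) = 6 + 3*b (o(b, H) = b*3 + 6 = 3*b + 6 = 6 + 3*b)
a*(o(20, -18) + 1/(w(9, 21) + M(-14, -11))) = 5*((6 + 3*20) + 1/(12 - 14))/474 = 5*((6 + 60) + 1/(-2))/474 = 5*(66 - ½)/474 = (5/474)*(131/2) = 655/948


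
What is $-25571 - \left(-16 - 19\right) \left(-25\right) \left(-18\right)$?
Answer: $-9821$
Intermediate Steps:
$-25571 - \left(-16 - 19\right) \left(-25\right) \left(-18\right) = -25571 - \left(-35\right) \left(-25\right) \left(-18\right) = -25571 - 875 \left(-18\right) = -25571 - -15750 = -25571 + 15750 = -9821$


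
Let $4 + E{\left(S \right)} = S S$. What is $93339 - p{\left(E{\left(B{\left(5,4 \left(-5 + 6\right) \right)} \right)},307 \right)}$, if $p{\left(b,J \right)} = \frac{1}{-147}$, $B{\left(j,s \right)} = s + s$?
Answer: $\frac{13720834}{147} \approx 93339.0$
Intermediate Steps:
$B{\left(j,s \right)} = 2 s$
$E{\left(S \right)} = -4 + S^{2}$ ($E{\left(S \right)} = -4 + S S = -4 + S^{2}$)
$p{\left(b,J \right)} = - \frac{1}{147}$
$93339 - p{\left(E{\left(B{\left(5,4 \left(-5 + 6\right) \right)} \right)},307 \right)} = 93339 - - \frac{1}{147} = 93339 + \frac{1}{147} = \frac{13720834}{147}$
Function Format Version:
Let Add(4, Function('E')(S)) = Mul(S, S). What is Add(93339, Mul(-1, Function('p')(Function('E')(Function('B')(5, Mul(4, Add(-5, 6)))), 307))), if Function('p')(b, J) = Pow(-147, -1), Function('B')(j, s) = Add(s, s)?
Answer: Rational(13720834, 147) ≈ 93339.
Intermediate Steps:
Function('B')(j, s) = Mul(2, s)
Function('E')(S) = Add(-4, Pow(S, 2)) (Function('E')(S) = Add(-4, Mul(S, S)) = Add(-4, Pow(S, 2)))
Function('p')(b, J) = Rational(-1, 147)
Add(93339, Mul(-1, Function('p')(Function('E')(Function('B')(5, Mul(4, Add(-5, 6)))), 307))) = Add(93339, Mul(-1, Rational(-1, 147))) = Add(93339, Rational(1, 147)) = Rational(13720834, 147)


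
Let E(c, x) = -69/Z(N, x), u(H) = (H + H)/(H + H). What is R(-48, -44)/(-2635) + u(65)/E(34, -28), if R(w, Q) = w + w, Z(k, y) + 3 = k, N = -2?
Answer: 19799/181815 ≈ 0.10890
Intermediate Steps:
u(H) = 1 (u(H) = (2*H)/((2*H)) = (2*H)*(1/(2*H)) = 1)
Z(k, y) = -3 + k
R(w, Q) = 2*w
E(c, x) = 69/5 (E(c, x) = -69/(-3 - 2) = -69/(-5) = -69*(-⅕) = 69/5)
R(-48, -44)/(-2635) + u(65)/E(34, -28) = (2*(-48))/(-2635) + 1/(69/5) = -96*(-1/2635) + 1*(5/69) = 96/2635 + 5/69 = 19799/181815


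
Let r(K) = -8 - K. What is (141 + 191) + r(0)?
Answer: 324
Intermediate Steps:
(141 + 191) + r(0) = (141 + 191) + (-8 - 1*0) = 332 + (-8 + 0) = 332 - 8 = 324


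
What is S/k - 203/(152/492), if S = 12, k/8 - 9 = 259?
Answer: -6691635/10184 ≈ -657.07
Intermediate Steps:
k = 2144 (k = 72 + 8*259 = 72 + 2072 = 2144)
S/k - 203/(152/492) = 12/2144 - 203/(152/492) = 12*(1/2144) - 203/(152*(1/492)) = 3/536 - 203/38/123 = 3/536 - 203*123/38 = 3/536 - 24969/38 = -6691635/10184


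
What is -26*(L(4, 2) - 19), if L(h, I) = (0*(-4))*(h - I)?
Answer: 494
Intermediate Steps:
L(h, I) = 0 (L(h, I) = 0*(h - I) = 0)
-26*(L(4, 2) - 19) = -26*(0 - 19) = -26*(-19) = 494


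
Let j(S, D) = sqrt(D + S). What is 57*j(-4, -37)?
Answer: 57*I*sqrt(41) ≈ 364.98*I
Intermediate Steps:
57*j(-4, -37) = 57*sqrt(-37 - 4) = 57*sqrt(-41) = 57*(I*sqrt(41)) = 57*I*sqrt(41)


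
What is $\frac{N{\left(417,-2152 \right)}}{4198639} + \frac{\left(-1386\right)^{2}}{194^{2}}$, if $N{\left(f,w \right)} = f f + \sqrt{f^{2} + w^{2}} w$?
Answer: $\frac{2018028302712}{39504994351} - \frac{2152 \sqrt{4804993}}{4198639} \approx 49.959$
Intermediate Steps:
$N{\left(f,w \right)} = f^{2} + w \sqrt{f^{2} + w^{2}}$
$\frac{N{\left(417,-2152 \right)}}{4198639} + \frac{\left(-1386\right)^{2}}{194^{2}} = \frac{417^{2} - 2152 \sqrt{417^{2} + \left(-2152\right)^{2}}}{4198639} + \frac{\left(-1386\right)^{2}}{194^{2}} = \left(173889 - 2152 \sqrt{173889 + 4631104}\right) \frac{1}{4198639} + \frac{1920996}{37636} = \left(173889 - 2152 \sqrt{4804993}\right) \frac{1}{4198639} + 1920996 \cdot \frac{1}{37636} = \left(\frac{173889}{4198639} - \frac{2152 \sqrt{4804993}}{4198639}\right) + \frac{480249}{9409} = \frac{2018028302712}{39504994351} - \frac{2152 \sqrt{4804993}}{4198639}$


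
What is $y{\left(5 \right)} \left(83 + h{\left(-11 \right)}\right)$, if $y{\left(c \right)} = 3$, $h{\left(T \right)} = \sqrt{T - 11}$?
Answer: $249 + 3 i \sqrt{22} \approx 249.0 + 14.071 i$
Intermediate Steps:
$h{\left(T \right)} = \sqrt{-11 + T}$
$y{\left(5 \right)} \left(83 + h{\left(-11 \right)}\right) = 3 \left(83 + \sqrt{-11 - 11}\right) = 3 \left(83 + \sqrt{-22}\right) = 3 \left(83 + i \sqrt{22}\right) = 249 + 3 i \sqrt{22}$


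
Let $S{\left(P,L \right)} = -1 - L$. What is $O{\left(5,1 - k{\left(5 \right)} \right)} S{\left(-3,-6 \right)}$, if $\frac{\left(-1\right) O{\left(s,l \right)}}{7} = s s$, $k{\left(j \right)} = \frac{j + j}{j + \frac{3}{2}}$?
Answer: $-875$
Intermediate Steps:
$k{\left(j \right)} = \frac{2 j}{\frac{3}{2} + j}$ ($k{\left(j \right)} = \frac{2 j}{j + 3 \cdot \frac{1}{2}} = \frac{2 j}{j + \frac{3}{2}} = \frac{2 j}{\frac{3}{2} + j}$)
$O{\left(s,l \right)} = - 7 s^{2}$ ($O{\left(s,l \right)} = - 7 s s = - 7 s^{2}$)
$O{\left(5,1 - k{\left(5 \right)} \right)} S{\left(-3,-6 \right)} = - 7 \cdot 5^{2} \left(-1 - -6\right) = \left(-7\right) 25 \left(-1 + 6\right) = \left(-175\right) 5 = -875$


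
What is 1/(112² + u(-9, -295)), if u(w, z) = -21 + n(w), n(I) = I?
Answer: 1/12514 ≈ 7.9911e-5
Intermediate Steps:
u(w, z) = -21 + w
1/(112² + u(-9, -295)) = 1/(112² + (-21 - 9)) = 1/(12544 - 30) = 1/12514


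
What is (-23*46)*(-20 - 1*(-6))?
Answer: 14812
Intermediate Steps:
(-23*46)*(-20 - 1*(-6)) = -1058*(-20 + 6) = -1058*(-14) = 14812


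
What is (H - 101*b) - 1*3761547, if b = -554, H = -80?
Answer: -3705673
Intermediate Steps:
(H - 101*b) - 1*3761547 = (-80 - 101*(-554)) - 1*3761547 = (-80 + 55954) - 3761547 = 55874 - 3761547 = -3705673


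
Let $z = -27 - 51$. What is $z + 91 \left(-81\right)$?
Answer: $-7449$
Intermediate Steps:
$z = -78$ ($z = -27 - 51 = -78$)
$z + 91 \left(-81\right) = -78 + 91 \left(-81\right) = -78 - 7371 = -7449$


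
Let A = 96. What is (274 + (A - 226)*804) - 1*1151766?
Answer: -1256012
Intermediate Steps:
(274 + (A - 226)*804) - 1*1151766 = (274 + (96 - 226)*804) - 1*1151766 = (274 - 130*804) - 1151766 = (274 - 104520) - 1151766 = -104246 - 1151766 = -1256012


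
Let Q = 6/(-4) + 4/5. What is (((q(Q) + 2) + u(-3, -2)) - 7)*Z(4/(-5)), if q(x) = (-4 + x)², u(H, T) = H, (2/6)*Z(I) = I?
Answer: -4227/125 ≈ -33.816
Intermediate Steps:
Z(I) = 3*I
Q = -7/10 (Q = 6*(-¼) + 4*(⅕) = -3/2 + ⅘ = -7/10 ≈ -0.70000)
(((q(Q) + 2) + u(-3, -2)) - 7)*Z(4/(-5)) = ((((-4 - 7/10)² + 2) - 3) - 7)*(3*(4/(-5))) = ((((-47/10)² + 2) - 3) - 7)*(3*(4*(-⅕))) = (((2209/100 + 2) - 3) - 7)*(3*(-⅘)) = ((2409/100 - 3) - 7)*(-12/5) = (2109/100 - 7)*(-12/5) = (1409/100)*(-12/5) = -4227/125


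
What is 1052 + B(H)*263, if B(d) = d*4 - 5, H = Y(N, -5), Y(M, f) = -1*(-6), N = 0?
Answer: 6049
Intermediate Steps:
Y(M, f) = 6
H = 6
B(d) = -5 + 4*d (B(d) = 4*d - 5 = -5 + 4*d)
1052 + B(H)*263 = 1052 + (-5 + 4*6)*263 = 1052 + (-5 + 24)*263 = 1052 + 19*263 = 1052 + 4997 = 6049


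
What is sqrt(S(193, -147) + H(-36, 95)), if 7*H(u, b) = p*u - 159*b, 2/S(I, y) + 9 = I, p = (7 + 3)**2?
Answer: I*sqrt(277057333)/322 ≈ 51.693*I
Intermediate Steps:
p = 100 (p = 10**2 = 100)
S(I, y) = 2/(-9 + I)
H(u, b) = -159*b/7 + 100*u/7 (H(u, b) = (100*u - 159*b)/7 = (-159*b + 100*u)/7 = -159*b/7 + 100*u/7)
sqrt(S(193, -147) + H(-36, 95)) = sqrt(2/(-9 + 193) + (-159/7*95 + (100/7)*(-36))) = sqrt(2/184 + (-15105/7 - 3600/7)) = sqrt(2*(1/184) - 18705/7) = sqrt(1/92 - 18705/7) = sqrt(-1720853/644) = I*sqrt(277057333)/322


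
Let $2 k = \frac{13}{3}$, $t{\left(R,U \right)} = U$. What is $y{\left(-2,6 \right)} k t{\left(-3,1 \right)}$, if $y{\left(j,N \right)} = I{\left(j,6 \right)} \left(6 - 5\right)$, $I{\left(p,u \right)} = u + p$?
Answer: $\frac{26}{3} \approx 8.6667$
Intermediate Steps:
$I{\left(p,u \right)} = p + u$
$y{\left(j,N \right)} = 6 + j$ ($y{\left(j,N \right)} = \left(j + 6\right) \left(6 - 5\right) = \left(6 + j\right) 1 = 6 + j$)
$k = \frac{13}{6}$ ($k = \frac{13 \cdot \frac{1}{3}}{2} = \frac{1}{2} \cdot \frac{13}{3} = \frac{13}{6} \approx 2.1667$)
$y{\left(-2,6 \right)} k t{\left(-3,1 \right)} = \left(6 - 2\right) \frac{13}{6} \cdot 1 = 4 \cdot \frac{13}{6} \cdot 1 = \frac{26}{3} \cdot 1 = \frac{26}{3}$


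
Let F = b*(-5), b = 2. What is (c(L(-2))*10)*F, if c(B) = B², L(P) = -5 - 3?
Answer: -6400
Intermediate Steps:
F = -10 (F = 2*(-5) = -10)
L(P) = -8
(c(L(-2))*10)*F = ((-8)²*10)*(-10) = (64*10)*(-10) = 640*(-10) = -6400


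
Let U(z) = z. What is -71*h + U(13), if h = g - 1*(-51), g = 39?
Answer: -6377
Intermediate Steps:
h = 90 (h = 39 - 1*(-51) = 39 + 51 = 90)
-71*h + U(13) = -71*90 + 13 = -6390 + 13 = -6377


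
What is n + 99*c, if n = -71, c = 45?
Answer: 4384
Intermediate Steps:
n + 99*c = -71 + 99*45 = -71 + 4455 = 4384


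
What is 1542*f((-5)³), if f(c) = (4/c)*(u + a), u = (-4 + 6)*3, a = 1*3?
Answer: -55512/125 ≈ -444.10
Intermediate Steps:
a = 3
u = 6 (u = 2*3 = 6)
f(c) = 36/c (f(c) = (4/c)*(6 + 3) = (4/c)*9 = 36/c)
1542*f((-5)³) = 1542*(36/((-5)³)) = 1542*(36/(-125)) = 1542*(36*(-1/125)) = 1542*(-36/125) = -55512/125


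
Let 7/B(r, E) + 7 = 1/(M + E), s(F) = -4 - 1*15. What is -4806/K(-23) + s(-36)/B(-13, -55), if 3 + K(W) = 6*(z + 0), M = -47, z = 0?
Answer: 1157413/714 ≈ 1621.0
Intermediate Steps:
K(W) = -3 (K(W) = -3 + 6*(0 + 0) = -3 + 6*0 = -3 + 0 = -3)
s(F) = -19 (s(F) = -4 - 15 = -19)
B(r, E) = 7/(-7 + 1/(-47 + E))
-4806/K(-23) + s(-36)/B(-13, -55) = -4806/(-3) - 19*(-330 + 7*(-55))/(7*(47 - 1*(-55))) = -4806*(-⅓) - 19*(-330 - 385)/(7*(47 + 55)) = 1602 - 19/(7*102/(-715)) = 1602 - 19/(7*(-1/715)*102) = 1602 - 19/(-714/715) = 1602 - 19*(-715/714) = 1602 + 13585/714 = 1157413/714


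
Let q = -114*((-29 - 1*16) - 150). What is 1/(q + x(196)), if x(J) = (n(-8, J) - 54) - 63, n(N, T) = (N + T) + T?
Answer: 1/22497 ≈ 4.4450e-5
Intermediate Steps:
n(N, T) = N + 2*T
x(J) = -125 + 2*J (x(J) = ((-8 + 2*J) - 54) - 63 = (-62 + 2*J) - 63 = -125 + 2*J)
q = 22230 (q = -114*((-29 - 16) - 150) = -114*(-45 - 150) = -114*(-195) = 22230)
1/(q + x(196)) = 1/(22230 + (-125 + 2*196)) = 1/(22230 + (-125 + 392)) = 1/(22230 + 267) = 1/22497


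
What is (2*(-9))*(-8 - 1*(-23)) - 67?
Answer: -337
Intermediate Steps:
(2*(-9))*(-8 - 1*(-23)) - 67 = -18*(-8 + 23) - 67 = -18*15 - 67 = -270 - 67 = -337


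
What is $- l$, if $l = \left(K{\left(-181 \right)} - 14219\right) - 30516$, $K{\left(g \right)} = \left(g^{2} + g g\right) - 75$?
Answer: $-20712$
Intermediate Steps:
$K{\left(g \right)} = -75 + 2 g^{2}$ ($K{\left(g \right)} = \left(g^{2} + g^{2}\right) - 75 = 2 g^{2} - 75 = -75 + 2 g^{2}$)
$l = 20712$ ($l = \left(\left(-75 + 2 \left(-181\right)^{2}\right) - 14219\right) - 30516 = \left(\left(-75 + 2 \cdot 32761\right) - 14219\right) - 30516 = \left(\left(-75 + 65522\right) - 14219\right) - 30516 = \left(65447 - 14219\right) - 30516 = 51228 - 30516 = 20712$)
$- l = \left(-1\right) 20712 = -20712$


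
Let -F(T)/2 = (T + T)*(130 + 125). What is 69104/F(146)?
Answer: -8638/18615 ≈ -0.46403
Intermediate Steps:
F(T) = -1020*T (F(T) = -2*(T + T)*(130 + 125) = -2*2*T*255 = -1020*T)
69104/F(146) = 69104/((-1020*146)) = 69104/(-148920) = 69104*(-1/148920) = -8638/18615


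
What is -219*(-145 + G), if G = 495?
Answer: -76650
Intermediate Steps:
-219*(-145 + G) = -219*(-145 + 495) = -219*350 = -76650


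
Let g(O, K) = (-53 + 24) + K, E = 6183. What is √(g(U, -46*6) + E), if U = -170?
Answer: √5878 ≈ 76.668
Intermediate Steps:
g(O, K) = -29 + K
√(g(U, -46*6) + E) = √((-29 - 46*6) + 6183) = √((-29 - 276) + 6183) = √(-305 + 6183) = √5878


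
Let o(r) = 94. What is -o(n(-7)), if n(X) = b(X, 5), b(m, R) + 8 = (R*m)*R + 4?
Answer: -94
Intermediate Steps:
b(m, R) = -4 + m*R² (b(m, R) = -8 + ((R*m)*R + 4) = -8 + (m*R² + 4) = -8 + (4 + m*R²) = -4 + m*R²)
n(X) = -4 + 25*X (n(X) = -4 + X*5² = -4 + X*25 = -4 + 25*X)
-o(n(-7)) = -1*94 = -94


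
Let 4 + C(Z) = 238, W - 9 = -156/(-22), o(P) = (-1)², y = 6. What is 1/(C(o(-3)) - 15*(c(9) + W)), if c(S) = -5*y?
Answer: 11/4869 ≈ 0.0022592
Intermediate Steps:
o(P) = 1
W = 177/11 (W = 9 - 156/(-22) = 9 - 156*(-1/22) = 9 + 78/11 = 177/11 ≈ 16.091)
c(S) = -30 (c(S) = -5*6 = -30)
C(Z) = 234 (C(Z) = -4 + 238 = 234)
1/(C(o(-3)) - 15*(c(9) + W)) = 1/(234 - 15*(-30 + 177/11)) = 1/(234 - 15*(-153/11)) = 1/(234 + 2295/11) = 1/(4869/11) = 11/4869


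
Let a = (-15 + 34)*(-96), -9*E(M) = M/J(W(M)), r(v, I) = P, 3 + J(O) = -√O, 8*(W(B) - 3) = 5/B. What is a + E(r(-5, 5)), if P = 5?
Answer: -257144/141 - 50*√2/423 ≈ -1823.9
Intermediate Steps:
W(B) = 3 + 5/(8*B) (W(B) = 3 + (5/B)/8 = 3 + 5/(8*B))
J(O) = -3 - √O
r(v, I) = 5
E(M) = -M/(9*(-3 - √(3 + 5/(8*M))))
a = -1824 (a = 19*(-96) = -1824)
a + E(r(-5, 5)) = -1824 + (4/9)*5/(12 + √2*√(24 + 5/5)) = -1824 + (4/9)*5/(12 + √2*√(24 + 5*(⅕))) = -1824 + (4/9)*5/(12 + √2*√(24 + 1)) = -1824 + (4/9)*5/(12 + √2*√25) = -1824 + (4/9)*5/(12 + √2*5) = -1824 + (4/9)*5/(12 + 5*√2) = -1824 + 20/(9*(12 + 5*√2))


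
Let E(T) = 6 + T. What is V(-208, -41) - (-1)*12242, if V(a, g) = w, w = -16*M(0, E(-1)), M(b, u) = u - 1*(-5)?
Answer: 12082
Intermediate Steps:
M(b, u) = 5 + u (M(b, u) = u + 5 = 5 + u)
w = -160 (w = -16*(5 + (6 - 1)) = -16*(5 + 5) = -16*10 = -160)
V(a, g) = -160
V(-208, -41) - (-1)*12242 = -160 - (-1)*12242 = -160 - 1*(-12242) = -160 + 12242 = 12082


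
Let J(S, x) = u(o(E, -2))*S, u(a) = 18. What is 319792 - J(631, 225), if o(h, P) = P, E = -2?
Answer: 308434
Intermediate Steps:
J(S, x) = 18*S
319792 - J(631, 225) = 319792 - 18*631 = 319792 - 1*11358 = 319792 - 11358 = 308434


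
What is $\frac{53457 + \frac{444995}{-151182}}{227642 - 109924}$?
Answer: $\frac{8081291179}{17796842676} \approx 0.45409$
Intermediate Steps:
$\frac{53457 + \frac{444995}{-151182}}{227642 - 109924} = \frac{53457 + 444995 \left(- \frac{1}{151182}\right)}{117718} = \left(53457 - \frac{444995}{151182}\right) \frac{1}{117718} = \frac{8081291179}{151182} \cdot \frac{1}{117718} = \frac{8081291179}{17796842676}$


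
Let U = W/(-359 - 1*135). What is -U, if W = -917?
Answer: -917/494 ≈ -1.8563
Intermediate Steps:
U = 917/494 (U = -917/(-359 - 1*135) = -917/(-359 - 135) = -917/(-494) = -917*(-1/494) = 917/494 ≈ 1.8563)
-U = -1*917/494 = -917/494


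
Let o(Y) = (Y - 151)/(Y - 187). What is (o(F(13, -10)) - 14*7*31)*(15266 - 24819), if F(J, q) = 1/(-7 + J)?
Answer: 32525032229/1121 ≈ 2.9014e+7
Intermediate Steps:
o(Y) = (-151 + Y)/(-187 + Y)
(o(F(13, -10)) - 14*7*31)*(15266 - 24819) = ((-151 + 1/(-7 + 13))/(-187 + 1/(-7 + 13)) - 14*7*31)*(15266 - 24819) = ((-151 + 1/6)/(-187 + 1/6) - 98*31)*(-9553) = ((-151 + ⅙)/(-187 + ⅙) - 3038)*(-9553) = (-905/6/(-1121/6) - 3038)*(-9553) = (-6/1121*(-905/6) - 3038)*(-9553) = (905/1121 - 3038)*(-9553) = -3404693/1121*(-9553) = 32525032229/1121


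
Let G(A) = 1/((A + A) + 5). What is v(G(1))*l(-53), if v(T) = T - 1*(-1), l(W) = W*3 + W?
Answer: -1696/7 ≈ -242.29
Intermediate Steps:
l(W) = 4*W (l(W) = 3*W + W = 4*W)
G(A) = 1/(5 + 2*A) (G(A) = 1/(2*A + 5) = 1/(5 + 2*A))
v(T) = 1 + T (v(T) = T + 1 = 1 + T)
v(G(1))*l(-53) = (1 + 1/(5 + 2*1))*(4*(-53)) = (1 + 1/(5 + 2))*(-212) = (1 + 1/7)*(-212) = (1 + ⅐)*(-212) = (8/7)*(-212) = -1696/7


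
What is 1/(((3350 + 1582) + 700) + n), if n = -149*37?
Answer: 1/119 ≈ 0.0084034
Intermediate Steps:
n = -5513
1/(((3350 + 1582) + 700) + n) = 1/(((3350 + 1582) + 700) - 5513) = 1/((4932 + 700) - 5513) = 1/(5632 - 5513) = 1/119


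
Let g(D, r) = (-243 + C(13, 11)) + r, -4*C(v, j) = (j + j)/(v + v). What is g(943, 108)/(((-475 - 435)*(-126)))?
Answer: -7031/5962320 ≈ -0.0011792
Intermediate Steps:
C(v, j) = -j/(4*v) (C(v, j) = -(j + j)/(4*(v + v)) = -2*j/(4*(2*v)) = -2*j*1/(2*v)/4 = -j/(4*v))
g(D, r) = -12647/52 + r (g(D, r) = (-243 - ¼*11/13) + r = (-243 - ¼*11*1/13) + r = (-243 - 11/52) + r = -12647/52 + r)
g(943, 108)/(((-475 - 435)*(-126))) = (-12647/52 + 108)/(((-475 - 435)*(-126))) = -7031/(52*((-910*(-126)))) = -7031/52/114660 = -7031/52*1/114660 = -7031/5962320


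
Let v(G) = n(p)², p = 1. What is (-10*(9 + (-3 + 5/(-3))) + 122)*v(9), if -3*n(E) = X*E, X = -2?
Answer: 944/27 ≈ 34.963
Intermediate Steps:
n(E) = 2*E/3 (n(E) = -(-2)*E/3 = 2*E/3)
v(G) = 4/9 (v(G) = ((⅔)*1)² = (⅔)² = 4/9)
(-10*(9 + (-3 + 5/(-3))) + 122)*v(9) = (-10*(9 + (-3 + 5/(-3))) + 122)*(4/9) = (-10*(9 + (-3 + 5*(-⅓))) + 122)*(4/9) = (-10*(9 + (-3 - 5/3)) + 122)*(4/9) = (-10*(9 - 14/3) + 122)*(4/9) = (-10*13/3 + 122)*(4/9) = (-130/3 + 122)*(4/9) = (236/3)*(4/9) = 944/27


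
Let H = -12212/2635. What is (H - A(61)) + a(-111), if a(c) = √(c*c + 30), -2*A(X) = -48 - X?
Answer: -311639/5270 + √12351 ≈ 52.000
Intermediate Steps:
A(X) = 24 + X/2 (A(X) = -(-48 - X)/2 = 24 + X/2)
H = -12212/2635 (H = -12212*1/2635 = -12212/2635 ≈ -4.6345)
a(c) = √(30 + c²) (a(c) = √(c² + 30) = √(30 + c²))
(H - A(61)) + a(-111) = (-12212/2635 - (24 + (½)*61)) + √(30 + (-111)²) = (-12212/2635 - (24 + 61/2)) + √(30 + 12321) = (-12212/2635 - 1*109/2) + √12351 = (-12212/2635 - 109/2) + √12351 = -311639/5270 + √12351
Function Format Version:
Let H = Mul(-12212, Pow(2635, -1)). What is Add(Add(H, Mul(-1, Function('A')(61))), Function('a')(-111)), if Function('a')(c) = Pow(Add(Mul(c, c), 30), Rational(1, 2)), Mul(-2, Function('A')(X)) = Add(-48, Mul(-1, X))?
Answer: Add(Rational(-311639, 5270), Pow(12351, Rational(1, 2))) ≈ 52.000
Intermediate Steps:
Function('A')(X) = Add(24, Mul(Rational(1, 2), X)) (Function('A')(X) = Mul(Rational(-1, 2), Add(-48, Mul(-1, X))) = Add(24, Mul(Rational(1, 2), X)))
H = Rational(-12212, 2635) (H = Mul(-12212, Rational(1, 2635)) = Rational(-12212, 2635) ≈ -4.6345)
Function('a')(c) = Pow(Add(30, Pow(c, 2)), Rational(1, 2)) (Function('a')(c) = Pow(Add(Pow(c, 2), 30), Rational(1, 2)) = Pow(Add(30, Pow(c, 2)), Rational(1, 2)))
Add(Add(H, Mul(-1, Function('A')(61))), Function('a')(-111)) = Add(Add(Rational(-12212, 2635), Mul(-1, Add(24, Mul(Rational(1, 2), 61)))), Pow(Add(30, Pow(-111, 2)), Rational(1, 2))) = Add(Add(Rational(-12212, 2635), Mul(-1, Add(24, Rational(61, 2)))), Pow(Add(30, 12321), Rational(1, 2))) = Add(Add(Rational(-12212, 2635), Mul(-1, Rational(109, 2))), Pow(12351, Rational(1, 2))) = Add(Add(Rational(-12212, 2635), Rational(-109, 2)), Pow(12351, Rational(1, 2))) = Add(Rational(-311639, 5270), Pow(12351, Rational(1, 2)))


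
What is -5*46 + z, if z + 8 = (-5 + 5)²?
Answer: -238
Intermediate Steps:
z = -8 (z = -8 + (-5 + 5)² = -8 + 0² = -8 + 0 = -8)
-5*46 + z = -5*46 - 8 = -230 - 8 = -238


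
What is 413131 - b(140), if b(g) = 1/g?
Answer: 57838339/140 ≈ 4.1313e+5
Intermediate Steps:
413131 - b(140) = 413131 - 1/140 = 57838339/140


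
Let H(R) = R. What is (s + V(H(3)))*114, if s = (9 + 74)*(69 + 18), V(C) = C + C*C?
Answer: 824562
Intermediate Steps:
V(C) = C + C²
s = 7221 (s = 83*87 = 7221)
(s + V(H(3)))*114 = (7221 + 3*(1 + 3))*114 = (7221 + 3*4)*114 = (7221 + 12)*114 = 7233*114 = 824562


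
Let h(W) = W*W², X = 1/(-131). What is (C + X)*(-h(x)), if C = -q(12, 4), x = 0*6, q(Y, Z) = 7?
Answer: 0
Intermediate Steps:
x = 0
C = -7 (C = -1*7 = -7)
X = -1/131 ≈ -0.0076336
h(W) = W³
(C + X)*(-h(x)) = (-7 - 1/131)*(-1*0³) = -(-918)*0/131 = -918/131*0 = 0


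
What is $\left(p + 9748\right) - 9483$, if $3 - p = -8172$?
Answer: $8440$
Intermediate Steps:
$p = 8175$ ($p = 3 - -8172 = 3 + 8172 = 8175$)
$\left(p + 9748\right) - 9483 = \left(8175 + 9748\right) - 9483 = 17923 - 9483 = 8440$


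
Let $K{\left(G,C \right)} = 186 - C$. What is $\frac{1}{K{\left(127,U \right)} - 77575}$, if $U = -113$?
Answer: $- \frac{1}{77276} \approx -1.2941 \cdot 10^{-5}$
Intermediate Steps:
$\frac{1}{K{\left(127,U \right)} - 77575} = \frac{1}{\left(186 - -113\right) - 77575} = \frac{1}{\left(186 + 113\right) - 77575} = \frac{1}{299 - 77575} = \frac{1}{-77276} = - \frac{1}{77276}$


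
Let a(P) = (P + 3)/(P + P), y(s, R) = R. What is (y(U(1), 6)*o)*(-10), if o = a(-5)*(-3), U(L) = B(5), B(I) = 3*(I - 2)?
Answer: 36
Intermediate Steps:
B(I) = -6 + 3*I (B(I) = 3*(-2 + I) = -6 + 3*I)
U(L) = 9 (U(L) = -6 + 3*5 = -6 + 15 = 9)
a(P) = (3 + P)/(2*P) (a(P) = (3 + P)/((2*P)) = (3 + P)*(1/(2*P)) = (3 + P)/(2*P))
o = -⅗ (o = ((½)*(3 - 5)/(-5))*(-3) = ((½)*(-⅕)*(-2))*(-3) = (⅕)*(-3) = -⅗ ≈ -0.60000)
(y(U(1), 6)*o)*(-10) = (6*(-⅗))*(-10) = -18/5*(-10) = 36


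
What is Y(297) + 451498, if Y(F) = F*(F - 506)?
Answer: 389425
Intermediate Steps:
Y(F) = F*(-506 + F)
Y(297) + 451498 = 297*(-506 + 297) + 451498 = 297*(-209) + 451498 = -62073 + 451498 = 389425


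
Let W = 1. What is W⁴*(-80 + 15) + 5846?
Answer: 5781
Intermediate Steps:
W⁴*(-80 + 15) + 5846 = 1⁴*(-80 + 15) + 5846 = 1*(-65) + 5846 = -65 + 5846 = 5781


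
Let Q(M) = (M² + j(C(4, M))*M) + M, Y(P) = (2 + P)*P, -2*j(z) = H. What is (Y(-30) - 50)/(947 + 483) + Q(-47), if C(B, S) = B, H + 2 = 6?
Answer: 322687/143 ≈ 2256.6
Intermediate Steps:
H = 4 (H = -2 + 6 = 4)
j(z) = -2 (j(z) = -½*4 = -2)
Y(P) = P*(2 + P)
Q(M) = M² - M (Q(M) = (M² - 2*M) + M = M² - M)
(Y(-30) - 50)/(947 + 483) + Q(-47) = (-30*(2 - 30) - 50)/(947 + 483) - 47*(-1 - 47) = (-30*(-28) - 50)/1430 - 47*(-48) = (840 - 50)*(1/1430) + 2256 = 790*(1/1430) + 2256 = 79/143 + 2256 = 322687/143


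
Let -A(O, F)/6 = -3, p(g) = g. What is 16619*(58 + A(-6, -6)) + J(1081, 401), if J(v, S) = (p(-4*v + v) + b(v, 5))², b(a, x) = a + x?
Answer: 5915693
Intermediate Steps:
A(O, F) = 18 (A(O, F) = -6*(-3) = 18)
J(v, S) = (5 - 2*v)² (J(v, S) = ((-4*v + v) + (v + 5))² = (-3*v + (5 + v))² = (5 - 2*v)²)
16619*(58 + A(-6, -6)) + J(1081, 401) = 16619*(58 + 18) + (-5 + 2*1081)² = 16619*76 + (-5 + 2162)² = 1263044 + 2157² = 1263044 + 4652649 = 5915693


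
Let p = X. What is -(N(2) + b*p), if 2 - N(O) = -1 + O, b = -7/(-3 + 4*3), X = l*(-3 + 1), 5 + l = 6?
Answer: -23/9 ≈ -2.5556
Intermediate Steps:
l = 1 (l = -5 + 6 = 1)
X = -2 (X = 1*(-3 + 1) = 1*(-2) = -2)
p = -2
b = -7/9 (b = -7/(-3 + 12) = -7/9 ≈ -0.77778)
N(O) = 3 - O (N(O) = 2 - (-1 + O) = 2 + (1 - O) = 3 - O)
-(N(2) + b*p) = -((3 - 1*2) - 7/9*(-2)) = -((3 - 2) + 14/9) = -(1 + 14/9) = -1*23/9 = -23/9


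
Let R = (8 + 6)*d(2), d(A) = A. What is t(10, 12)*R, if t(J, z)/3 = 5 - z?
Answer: -588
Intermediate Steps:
t(J, z) = 15 - 3*z (t(J, z) = 3*(5 - z) = 15 - 3*z)
R = 28 (R = (8 + 6)*2 = 14*2 = 28)
t(10, 12)*R = (15 - 3*12)*28 = (15 - 36)*28 = -21*28 = -588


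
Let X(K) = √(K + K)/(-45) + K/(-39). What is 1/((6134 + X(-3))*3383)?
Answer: 699744825/14520812277686179 + 2535*I*√6/14520812277686179 ≈ 4.8189e-8 + 4.2762e-13*I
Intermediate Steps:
X(K) = -K/39 - √2*√K/45 (X(K) = √(2*K)*(-1/45) + K*(-1/39) = (√2*√K)*(-1/45) - K/39 = -√2*√K/45 - K/39 = -K/39 - √2*√K/45)
1/((6134 + X(-3))*3383) = 1/((6134 + (-1/39*(-3) - √2*√(-3)/45))*3383) = (1/3383)/(6134 + (1/13 - √2*I*√3/45)) = (1/3383)/(6134 + (1/13 - I*√6/45)) = (1/3383)/(79743/13 - I*√6/45) = 1/(3383*(79743/13 - I*√6/45))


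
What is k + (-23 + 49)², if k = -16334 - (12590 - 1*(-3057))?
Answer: -31305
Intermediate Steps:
k = -31981 (k = -16334 - (12590 + 3057) = -16334 - 1*15647 = -16334 - 15647 = -31981)
k + (-23 + 49)² = -31981 + (-23 + 49)² = -31981 + 26² = -31981 + 676 = -31305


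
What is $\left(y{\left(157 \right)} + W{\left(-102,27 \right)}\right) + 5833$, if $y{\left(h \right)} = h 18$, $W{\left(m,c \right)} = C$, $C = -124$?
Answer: $8535$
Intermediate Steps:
$W{\left(m,c \right)} = -124$
$y{\left(h \right)} = 18 h$
$\left(y{\left(157 \right)} + W{\left(-102,27 \right)}\right) + 5833 = \left(18 \cdot 157 - 124\right) + 5833 = \left(2826 - 124\right) + 5833 = 2702 + 5833 = 8535$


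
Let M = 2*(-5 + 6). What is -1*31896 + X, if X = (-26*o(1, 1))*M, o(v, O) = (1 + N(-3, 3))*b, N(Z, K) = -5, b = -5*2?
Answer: -33976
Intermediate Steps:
b = -10
M = 2 (M = 2*1 = 2)
o(v, O) = 40 (o(v, O) = (1 - 5)*(-10) = -4*(-10) = 40)
X = -2080 (X = -26*40*2 = -1040*2 = -2080)
-1*31896 + X = -1*31896 - 2080 = -31896 - 2080 = -33976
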